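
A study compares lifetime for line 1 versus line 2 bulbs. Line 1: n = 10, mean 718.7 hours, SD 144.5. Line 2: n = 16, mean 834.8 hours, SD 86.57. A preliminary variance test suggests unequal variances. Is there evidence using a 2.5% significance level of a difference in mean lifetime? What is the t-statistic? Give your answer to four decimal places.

-2.2962

Let group 1 = line 1, group 2 = line 2. H0: μ_1 = μ_2; H1: μ_1 ≠ μ_2 (Welch's two-sample t-test, two-sided).
t = (x̄_1 − x̄_2)/√(s_1²/n_1 + s_2²/n_2) = (718.7 − 834.8)/√(144.5²/10 + 86.57²/16) = -2.2962
Welch–Satterthwaite df ≈ 13.10
Two-sided p-value ≈ 0.0388
Since p ≈ 0.0388 > α = 0.025, fail to reject H0; the evidence is not statistically significant.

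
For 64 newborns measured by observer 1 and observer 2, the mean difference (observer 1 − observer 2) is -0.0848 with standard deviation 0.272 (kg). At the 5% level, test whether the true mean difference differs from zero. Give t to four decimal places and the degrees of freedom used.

t = -2.4941, df = 63

H0: μ_d = 0; H1: μ_d ≠ 0 (paired t-test on the differences, two-sided).
t = d̄/(s_d/√n) = -0.0848/(0.272/√64) = -2.4941
df = n − 1 = 63
Two-sided p-value ≈ 0.015
Since p ≈ 0.015 < α = 0.05, reject H0; the evidence is statistically significant.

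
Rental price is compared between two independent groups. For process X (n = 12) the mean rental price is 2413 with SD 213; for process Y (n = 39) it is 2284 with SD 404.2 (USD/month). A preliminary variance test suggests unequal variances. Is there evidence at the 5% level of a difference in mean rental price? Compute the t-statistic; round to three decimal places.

1.445

Let group 1 = process X, group 2 = process Y. H0: μ_1 = μ_2; H1: μ_1 ≠ μ_2 (Welch's two-sample t-test, two-sided).
t = (x̄_1 − x̄_2)/√(s_1²/n_1 + s_2²/n_2) = (2413 − 2284)/√(213²/12 + 404.2²/39) = 1.445
Welch–Satterthwaite df ≈ 36.06
Two-sided p-value ≈ 0.157
Since p ≈ 0.157 > α = 0.05, fail to reject H0; the evidence is not statistically significant.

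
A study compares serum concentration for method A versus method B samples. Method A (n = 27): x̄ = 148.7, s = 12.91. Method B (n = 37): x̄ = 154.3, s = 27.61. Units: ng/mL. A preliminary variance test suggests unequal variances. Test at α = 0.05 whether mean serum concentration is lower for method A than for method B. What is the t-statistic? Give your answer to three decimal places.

Let group 1 = method A, group 2 = method B. H0: μ_1 = μ_2; H1: μ_1 < μ_2 (Welch's two-sample t-test, left-tailed).
t = (x̄_1 − x̄_2)/√(s_1²/n_1 + s_2²/n_2) = (148.7 − 154.3)/√(12.91²/27 + 27.61²/37) = -1.082
Welch–Satterthwaite df ≈ 54.08
p-value = P(T ≤ -1.082) ≈ 0.142
Since p ≈ 0.142 > α = 0.05, fail to reject H0; the data do not provide sufficient evidence against H0.

-1.082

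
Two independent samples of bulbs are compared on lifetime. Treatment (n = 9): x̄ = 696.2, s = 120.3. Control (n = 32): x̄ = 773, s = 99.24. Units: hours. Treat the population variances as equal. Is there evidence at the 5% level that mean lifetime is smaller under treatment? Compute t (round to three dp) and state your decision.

t = -1.959; reject H0

Let group 1 = treatment, group 2 = control. H0: μ_1 = μ_2; H1: μ_1 < μ_2 (two-sample pooled-variance t-test, left-tailed).
s_p² = [(9−1)·120.3² + (32−1)·99.24²]/(9+32−2) = 10797
t = (696.2 − 773)/√[10797·(1/9 + 1/32)] = -1.959
df = n₁ + n₂ − 2 = 39
p-value = P(T ≤ -1.959) ≈ 0.029
Since p ≈ 0.029 < α = 0.05, reject H0; the evidence is statistically significant.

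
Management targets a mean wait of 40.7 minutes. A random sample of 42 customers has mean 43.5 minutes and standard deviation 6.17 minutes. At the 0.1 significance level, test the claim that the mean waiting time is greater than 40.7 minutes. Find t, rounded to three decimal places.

2.941

H0: μ = 40.7; H1: μ > 40.7 (one-sample t-test, right-tailed).
t = (x̄ − μ₀)/(s/√n) = (43.5 − 40.7)/(6.17/√42) = 2.941
df = n − 1 = 41
p-value = P(T ≥ 2.941) ≈ 0.003
Since p ≈ 0.003 < α = 0.1, reject H0; the evidence is statistically significant.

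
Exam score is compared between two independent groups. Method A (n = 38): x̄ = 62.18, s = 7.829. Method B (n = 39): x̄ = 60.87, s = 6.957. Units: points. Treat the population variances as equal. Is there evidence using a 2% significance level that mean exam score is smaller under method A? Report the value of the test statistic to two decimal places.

0.78

Let group 1 = method A, group 2 = method B. H0: μ_1 = μ_2; H1: μ_1 < μ_2 (two-sample pooled-variance t-test, left-tailed).
s_p² = [(38−1)·7.829² + (39−1)·6.957²]/(38+39−2) = 54.7606
t = (62.18 − 60.87)/√[54.7606·(1/38 + 1/39)] = 0.78
df = n₁ + n₂ − 2 = 75
p-value = P(T ≤ 0.78) ≈ 0.780
Since p ≈ 0.780 > α = 0.02, fail to reject H0; the data do not provide sufficient evidence against H0.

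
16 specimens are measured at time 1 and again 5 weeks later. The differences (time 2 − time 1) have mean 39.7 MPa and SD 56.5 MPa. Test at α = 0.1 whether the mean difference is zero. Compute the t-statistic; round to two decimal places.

2.81

H0: μ_d = 0; H1: μ_d ≠ 0 (paired t-test on the differences, two-sided).
t = d̄/(s_d/√n) = 39.7/(56.5/√16) = 2.81
df = n − 1 = 15
Two-sided p-value ≈ 0.0132
Since p ≈ 0.0132 < α = 0.1, reject H0; the data support H1.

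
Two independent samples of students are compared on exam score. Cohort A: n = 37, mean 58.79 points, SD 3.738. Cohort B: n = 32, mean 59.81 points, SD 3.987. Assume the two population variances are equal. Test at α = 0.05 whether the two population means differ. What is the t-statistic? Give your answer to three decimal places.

-1.096

Let group 1 = cohort A, group 2 = cohort B. H0: μ_1 = μ_2; H1: μ_1 ≠ μ_2 (two-sample pooled-variance t-test, two-sided).
s_p² = [(37−1)·3.738² + (32−1)·3.987²]/(37+32−2) = 14.8626
t = (58.79 − 59.81)/√[14.8626·(1/37 + 1/32)] = -1.096
df = n₁ + n₂ − 2 = 67
Two-sided p-value ≈ 0.277
Since p ≈ 0.277 > α = 0.05, fail to reject H0; the data do not provide sufficient evidence against H0.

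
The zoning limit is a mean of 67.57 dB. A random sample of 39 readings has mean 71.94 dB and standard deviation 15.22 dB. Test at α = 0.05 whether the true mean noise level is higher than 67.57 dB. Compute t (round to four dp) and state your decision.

t = 1.7931; reject H0

H0: μ = 67.57; H1: μ > 67.57 (one-sample t-test, right-tailed).
t = (x̄ − μ₀)/(s/√n) = (71.94 − 67.57)/(15.22/√39) = 1.7931
df = n − 1 = 38
p-value = P(T ≥ 1.7931) ≈ 0.040
Since p ≈ 0.040 < α = 0.05, reject H0; the evidence is statistically significant.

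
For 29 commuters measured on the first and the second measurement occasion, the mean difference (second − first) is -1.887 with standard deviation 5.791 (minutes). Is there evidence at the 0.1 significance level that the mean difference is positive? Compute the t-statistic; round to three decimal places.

H0: μ_d = 0; H1: μ_d > 0 (paired t-test on the differences, right-tailed).
t = d̄/(s_d/√n) = -1.887/(5.791/√29) = -1.755
df = n − 1 = 28
p-value = P(T ≥ -1.755) ≈ 0.9549
Since p ≈ 0.9549 > α = 0.1, fail to reject H0; the data do not provide sufficient evidence against H0.

-1.755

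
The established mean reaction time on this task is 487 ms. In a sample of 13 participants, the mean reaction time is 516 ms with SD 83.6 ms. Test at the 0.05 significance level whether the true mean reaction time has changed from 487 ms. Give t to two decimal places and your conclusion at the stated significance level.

t = 1.25; fail to reject H0

H0: μ = 487; H1: μ ≠ 487 (one-sample t-test, two-sided).
t = (x̄ − μ₀)/(s/√n) = (516 − 487)/(83.6/√13) = 1.25
df = n − 1 = 12
Two-sided p-value ≈ 0.235
Since p ≈ 0.235 > α = 0.05, fail to reject H0; the evidence is not statistically significant.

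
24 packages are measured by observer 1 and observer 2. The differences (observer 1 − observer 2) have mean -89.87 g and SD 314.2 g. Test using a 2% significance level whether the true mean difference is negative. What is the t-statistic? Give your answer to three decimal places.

H0: μ_d = 0; H1: μ_d < 0 (paired t-test on the differences, left-tailed).
t = d̄/(s_d/√n) = -89.87/(314.2/√24) = -1.401
df = n − 1 = 23
p-value = P(T ≤ -1.401) ≈ 0.0872
Since p ≈ 0.0872 > α = 0.02, fail to reject H0; the data do not provide sufficient evidence against H0.

-1.401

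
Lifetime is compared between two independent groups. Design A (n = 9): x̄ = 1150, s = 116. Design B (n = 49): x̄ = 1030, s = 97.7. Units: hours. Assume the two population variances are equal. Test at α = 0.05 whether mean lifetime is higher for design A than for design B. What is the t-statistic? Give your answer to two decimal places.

Let group 1 = design A, group 2 = design B. H0: μ_1 = μ_2; H1: μ_1 > μ_2 (two-sample pooled-variance t-test, right-tailed).
s_p² = [(9−1)·116² + (49−1)·97.7²]/(9+49−2) = 10104
t = (1150 − 1030)/√[10104·(1/9 + 1/49)] = 3.29
df = n₁ + n₂ − 2 = 56
p-value = P(T ≥ 3.29) ≈ 0.001
Since p ≈ 0.001 < α = 0.05, reject H0; the evidence is statistically significant.

3.29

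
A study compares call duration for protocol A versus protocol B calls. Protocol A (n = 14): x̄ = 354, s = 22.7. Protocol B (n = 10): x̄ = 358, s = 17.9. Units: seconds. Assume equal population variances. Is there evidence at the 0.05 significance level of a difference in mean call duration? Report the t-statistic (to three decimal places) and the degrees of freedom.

t = -0.463, df = 22

Let group 1 = protocol A, group 2 = protocol B. H0: μ_1 = μ_2; H1: μ_1 ≠ μ_2 (two-sample pooled-variance t-test, two-sided).
s_p² = [(14−1)·22.7² + (10−1)·17.9²]/(14+10−2) = 435.566
t = (354 − 358)/√[435.566·(1/14 + 1/10)] = -0.463
df = n₁ + n₂ − 2 = 22
Two-sided p-value ≈ 0.6480
Since p ≈ 0.6480 > α = 0.05, fail to reject H0; the data do not provide sufficient evidence against H0.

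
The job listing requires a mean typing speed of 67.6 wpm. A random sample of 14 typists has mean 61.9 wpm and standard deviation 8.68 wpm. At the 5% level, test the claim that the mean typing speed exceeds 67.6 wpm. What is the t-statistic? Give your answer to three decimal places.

H0: μ = 67.6; H1: μ > 67.6 (one-sample t-test, right-tailed).
t = (x̄ − μ₀)/(s/√n) = (61.9 − 67.6)/(8.68/√14) = -2.457
df = n − 1 = 13
p-value = P(T ≥ -2.457) ≈ 0.986
Since p ≈ 0.986 > α = 0.05, fail to reject H0; the evidence is not statistically significant.

-2.457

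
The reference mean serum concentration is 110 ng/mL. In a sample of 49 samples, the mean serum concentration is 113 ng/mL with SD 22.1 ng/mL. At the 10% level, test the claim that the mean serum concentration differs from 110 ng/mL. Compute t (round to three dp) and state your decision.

t = 0.950; fail to reject H0

H0: μ = 110; H1: μ ≠ 110 (one-sample t-test, two-sided).
t = (x̄ − μ₀)/(s/√n) = (113 − 110)/(22.1/√49) = 0.950
df = n − 1 = 48
Two-sided p-value ≈ 0.347
Since p ≈ 0.347 > α = 0.1, fail to reject H0; the data do not provide sufficient evidence against H0.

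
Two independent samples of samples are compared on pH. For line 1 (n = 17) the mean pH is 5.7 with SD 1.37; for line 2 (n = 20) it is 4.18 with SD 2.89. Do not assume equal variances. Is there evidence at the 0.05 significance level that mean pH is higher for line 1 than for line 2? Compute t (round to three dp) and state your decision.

t = 2.092; reject H0

Let group 1 = line 1, group 2 = line 2. H0: μ_1 = μ_2; H1: μ_1 > μ_2 (Welch's two-sample t-test, right-tailed).
t = (x̄_1 − x̄_2)/√(s_1²/n_1 + s_2²/n_2) = (5.7 − 4.18)/√(1.37²/17 + 2.89²/20) = 2.092
Welch–Satterthwaite df ≈ 28.05
p-value = P(T ≥ 2.092) ≈ 0.0228
Since p ≈ 0.0228 < α = 0.05, reject H0; the evidence is statistically significant.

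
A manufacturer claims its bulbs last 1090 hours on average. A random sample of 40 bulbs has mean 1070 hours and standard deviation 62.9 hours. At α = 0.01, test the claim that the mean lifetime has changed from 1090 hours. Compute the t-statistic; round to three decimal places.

-2.011

H0: μ = 1090; H1: μ ≠ 1090 (one-sample t-test, two-sided).
t = (x̄ − μ₀)/(s/√n) = (1070 − 1090)/(62.9/√40) = -2.011
df = n − 1 = 39
Two-sided p-value ≈ 0.0513
Since p ≈ 0.0513 > α = 0.01, fail to reject H0; the data do not provide sufficient evidence against H0.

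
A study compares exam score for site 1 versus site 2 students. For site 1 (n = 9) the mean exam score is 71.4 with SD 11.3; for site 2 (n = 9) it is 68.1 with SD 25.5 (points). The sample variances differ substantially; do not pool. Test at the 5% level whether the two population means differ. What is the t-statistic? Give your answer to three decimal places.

0.355

Let group 1 = site 1, group 2 = site 2. H0: μ_1 = μ_2; H1: μ_1 ≠ μ_2 (Welch's two-sample t-test, two-sided).
t = (x̄_1 − x̄_2)/√(s_1²/n_1 + s_2²/n_2) = (71.4 − 68.1)/√(11.3²/9 + 25.5²/9) = 0.355
Welch–Satterthwaite df ≈ 11.03
Two-sided p-value ≈ 0.7293
Since p ≈ 0.7293 > α = 0.05, fail to reject H0; the evidence is not statistically significant.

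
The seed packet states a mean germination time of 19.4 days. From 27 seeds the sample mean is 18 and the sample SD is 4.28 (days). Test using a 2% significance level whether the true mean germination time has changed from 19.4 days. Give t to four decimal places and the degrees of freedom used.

t = -1.6997, df = 26

H0: μ = 19.4; H1: μ ≠ 19.4 (one-sample t-test, two-sided).
t = (x̄ − μ₀)/(s/√n) = (18 − 19.4)/(4.28/√27) = -1.6997
df = n − 1 = 26
Two-sided p-value ≈ 0.1011
Since p ≈ 0.1011 > α = 0.02, fail to reject H0; the data do not provide sufficient evidence against H0.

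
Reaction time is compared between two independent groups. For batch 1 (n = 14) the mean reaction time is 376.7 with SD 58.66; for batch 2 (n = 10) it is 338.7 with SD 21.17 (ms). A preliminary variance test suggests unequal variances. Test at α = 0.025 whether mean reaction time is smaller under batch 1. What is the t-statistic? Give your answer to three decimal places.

Let group 1 = batch 1, group 2 = batch 2. H0: μ_1 = μ_2; H1: μ_1 < μ_2 (Welch's two-sample t-test, left-tailed).
t = (x̄_1 − x̄_2)/√(s_1²/n_1 + s_2²/n_2) = (376.7 − 338.7)/√(58.66²/14 + 21.17²/10) = 2.229
Welch–Satterthwaite df ≈ 17.34
p-value = P(T ≤ 2.229) ≈ 0.980
Since p ≈ 0.980 > α = 0.025, fail to reject H0; the data do not provide sufficient evidence against H0.

2.229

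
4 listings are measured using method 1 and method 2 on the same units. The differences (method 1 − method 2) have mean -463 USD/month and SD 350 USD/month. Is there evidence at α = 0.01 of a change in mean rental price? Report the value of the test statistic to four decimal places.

H0: μ_d = 0; H1: μ_d ≠ 0 (paired t-test on the differences, two-sided).
t = d̄/(s_d/√n) = -463/(350/√4) = -2.6457
df = n − 1 = 3
Two-sided p-value ≈ 0.0773
Since p ≈ 0.0773 > α = 0.01, fail to reject H0; the data do not provide sufficient evidence against H0.

-2.6457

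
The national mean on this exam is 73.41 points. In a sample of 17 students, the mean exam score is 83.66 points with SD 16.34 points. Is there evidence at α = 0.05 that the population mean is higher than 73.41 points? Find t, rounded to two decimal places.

H0: μ = 73.41; H1: μ > 73.41 (one-sample t-test, right-tailed).
t = (x̄ − μ₀)/(s/√n) = (83.66 − 73.41)/(16.34/√17) = 2.59
df = n − 1 = 16
p-value = P(T ≥ 2.59) ≈ 0.010
Since p ≈ 0.010 < α = 0.05, reject H0; the evidence is statistically significant.

2.59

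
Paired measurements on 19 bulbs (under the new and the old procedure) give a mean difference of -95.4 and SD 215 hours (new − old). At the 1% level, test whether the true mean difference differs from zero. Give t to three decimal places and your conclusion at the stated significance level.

t = -1.934; fail to reject H0

H0: μ_d = 0; H1: μ_d ≠ 0 (paired t-test on the differences, two-sided).
t = d̄/(s_d/√n) = -95.4/(215/√19) = -1.934
df = n − 1 = 18
Two-sided p-value ≈ 0.0690
Since p ≈ 0.0690 > α = 0.01, fail to reject H0; the data do not provide sufficient evidence against H0.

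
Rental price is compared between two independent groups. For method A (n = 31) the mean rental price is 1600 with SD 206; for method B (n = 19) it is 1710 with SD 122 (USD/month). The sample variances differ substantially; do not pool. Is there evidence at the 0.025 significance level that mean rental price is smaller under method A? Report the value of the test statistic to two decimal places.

-2.37

Let group 1 = method A, group 2 = method B. H0: μ_1 = μ_2; H1: μ_1 < μ_2 (Welch's two-sample t-test, left-tailed).
t = (x̄_1 − x̄_2)/√(s_1²/n_1 + s_2²/n_2) = (1600 − 1710)/√(206²/31 + 122²/19) = -2.37
Welch–Satterthwaite df ≈ 47.98
p-value = P(T ≤ -2.37) ≈ 0.0109
Since p ≈ 0.0109 < α = 0.025, reject H0; the evidence is statistically significant.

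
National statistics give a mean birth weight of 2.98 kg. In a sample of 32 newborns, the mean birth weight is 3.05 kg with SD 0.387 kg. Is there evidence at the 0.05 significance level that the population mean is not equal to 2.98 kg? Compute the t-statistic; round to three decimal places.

H0: μ = 2.98; H1: μ ≠ 2.98 (one-sample t-test, two-sided).
t = (x̄ − μ₀)/(s/√n) = (3.05 − 2.98)/(0.387/√32) = 1.023
df = n − 1 = 31
Two-sided p-value ≈ 0.3141
Since p ≈ 0.3141 > α = 0.05, fail to reject H0; the data do not provide sufficient evidence against H0.

1.023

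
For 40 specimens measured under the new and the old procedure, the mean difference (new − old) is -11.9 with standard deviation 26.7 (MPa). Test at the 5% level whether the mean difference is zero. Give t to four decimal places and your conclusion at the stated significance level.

t = -2.8188; reject H0

H0: μ_d = 0; H1: μ_d ≠ 0 (paired t-test on the differences, two-sided).
t = d̄/(s_d/√n) = -11.9/(26.7/√40) = -2.8188
df = n − 1 = 39
Two-sided p-value ≈ 0.0075
Since p ≈ 0.0075 < α = 0.05, reject H0; the data support H1.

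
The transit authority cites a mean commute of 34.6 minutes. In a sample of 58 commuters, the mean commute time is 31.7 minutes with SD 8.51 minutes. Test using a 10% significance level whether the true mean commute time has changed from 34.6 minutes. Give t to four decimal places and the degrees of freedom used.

H0: μ = 34.6; H1: μ ≠ 34.6 (one-sample t-test, two-sided).
t = (x̄ − μ₀)/(s/√n) = (31.7 − 34.6)/(8.51/√58) = -2.5953
df = n − 1 = 57
Two-sided p-value ≈ 0.012
Since p ≈ 0.012 < α = 0.1, reject H0; the data support H1.

t = -2.5953, df = 57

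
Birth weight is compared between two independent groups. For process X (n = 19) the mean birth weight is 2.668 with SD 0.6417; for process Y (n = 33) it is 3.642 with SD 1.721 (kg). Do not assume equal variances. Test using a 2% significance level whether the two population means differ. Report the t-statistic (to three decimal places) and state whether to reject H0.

Let group 1 = process X, group 2 = process Y. H0: μ_1 = μ_2; H1: μ_1 ≠ μ_2 (Welch's two-sample t-test, two-sided).
t = (x̄_1 − x̄_2)/√(s_1²/n_1 + s_2²/n_2) = (2.668 − 3.642)/√(0.6417²/19 + 1.721²/33) = -2.918
Welch–Satterthwaite df ≈ 44.69
Two-sided p-value ≈ 0.005
Since p ≈ 0.005 < α = 0.02, reject H0; the data support H1.

t = -2.918; reject H0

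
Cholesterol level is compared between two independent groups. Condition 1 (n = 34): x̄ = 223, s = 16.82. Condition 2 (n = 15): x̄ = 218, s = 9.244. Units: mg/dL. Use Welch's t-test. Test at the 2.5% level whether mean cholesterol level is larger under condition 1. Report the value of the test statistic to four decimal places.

1.3355

Let group 1 = condition 1, group 2 = condition 2. H0: μ_1 = μ_2; H1: μ_1 > μ_2 (Welch's two-sample t-test, right-tailed).
t = (x̄_1 − x̄_2)/√(s_1²/n_1 + s_2²/n_2) = (223 − 218)/√(16.82²/34 + 9.244²/15) = 1.3355
Welch–Satterthwaite df ≈ 44.49
p-value = P(T ≥ 1.3355) ≈ 0.0943
Since p ≈ 0.0943 > α = 0.025, fail to reject H0; the evidence is not statistically significant.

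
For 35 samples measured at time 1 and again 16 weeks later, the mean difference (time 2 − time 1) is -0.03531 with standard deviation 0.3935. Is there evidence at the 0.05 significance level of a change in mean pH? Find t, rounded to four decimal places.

H0: μ_d = 0; H1: μ_d ≠ 0 (paired t-test on the differences, two-sided).
t = d̄/(s_d/√n) = -0.03531/(0.3935/√35) = -0.5309
df = n − 1 = 34
Two-sided p-value ≈ 0.5990
Since p ≈ 0.5990 > α = 0.05, fail to reject H0; the evidence is not statistically significant.

-0.5309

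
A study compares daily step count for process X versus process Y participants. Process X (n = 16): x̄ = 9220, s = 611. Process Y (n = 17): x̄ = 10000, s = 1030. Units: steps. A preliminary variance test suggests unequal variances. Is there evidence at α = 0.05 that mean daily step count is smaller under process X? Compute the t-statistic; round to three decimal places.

Let group 1 = process X, group 2 = process Y. H0: μ_1 = μ_2; H1: μ_1 < μ_2 (Welch's two-sample t-test, left-tailed).
t = (x̄_1 − x̄_2)/√(s_1²/n_1 + s_2²/n_2) = (9220 − 10000)/√(611²/16 + 1030²/17) = -2.664
Welch–Satterthwaite df ≈ 26.28
p-value = P(T ≤ -2.664) ≈ 0.0065
Since p ≈ 0.0065 < α = 0.05, reject H0; the data support H1.

-2.664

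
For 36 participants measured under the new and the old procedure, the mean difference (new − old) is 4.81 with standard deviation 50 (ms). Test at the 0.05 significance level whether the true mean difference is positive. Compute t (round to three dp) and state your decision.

H0: μ_d = 0; H1: μ_d > 0 (paired t-test on the differences, right-tailed).
t = d̄/(s_d/√n) = 4.81/(50/√36) = 0.577
df = n − 1 = 35
p-value = P(T ≥ 0.577) ≈ 0.284
Since p ≈ 0.284 > α = 0.05, fail to reject H0; the data do not provide sufficient evidence against H0.

t = 0.577; fail to reject H0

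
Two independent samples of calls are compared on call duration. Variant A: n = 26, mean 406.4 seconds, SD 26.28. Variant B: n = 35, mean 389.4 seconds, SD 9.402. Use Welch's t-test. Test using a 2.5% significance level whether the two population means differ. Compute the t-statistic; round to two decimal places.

Let group 1 = variant A, group 2 = variant B. H0: μ_1 = μ_2; H1: μ_1 ≠ μ_2 (Welch's two-sample t-test, two-sided).
t = (x̄_1 − x̄_2)/√(s_1²/n_1 + s_2²/n_2) = (406.4 − 389.4)/√(26.28²/26 + 9.402²/35) = 3.15
Welch–Satterthwaite df ≈ 29.78
Two-sided p-value ≈ 0.0037
Since p ≈ 0.0037 < α = 0.025, reject H0; the evidence is statistically significant.

3.15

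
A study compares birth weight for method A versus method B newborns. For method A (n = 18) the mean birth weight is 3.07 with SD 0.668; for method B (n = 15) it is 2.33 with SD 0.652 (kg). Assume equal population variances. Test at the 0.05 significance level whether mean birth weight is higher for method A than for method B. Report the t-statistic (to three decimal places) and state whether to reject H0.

Let group 1 = method A, group 2 = method B. H0: μ_1 = μ_2; H1: μ_1 > μ_2 (two-sample pooled-variance t-test, right-tailed).
s_p² = [(18−1)·0.668² + (15−1)·0.652²]/(18+15−2) = 0.436686
t = (3.07 − 2.33)/√[0.436686·(1/18 + 1/15)] = 3.203
df = n₁ + n₂ − 2 = 31
p-value = P(T ≥ 3.203) ≈ 0.002
Since p ≈ 0.002 < α = 0.05, reject H0; the data support H1.

t = 3.203; reject H0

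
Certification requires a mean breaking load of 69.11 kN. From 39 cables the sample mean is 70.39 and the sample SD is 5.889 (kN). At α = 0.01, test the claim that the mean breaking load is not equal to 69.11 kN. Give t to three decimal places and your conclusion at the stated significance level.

t = 1.357; fail to reject H0

H0: μ = 69.11; H1: μ ≠ 69.11 (one-sample t-test, two-sided).
t = (x̄ − μ₀)/(s/√n) = (70.39 − 69.11)/(5.889/√39) = 1.357
df = n − 1 = 38
Two-sided p-value ≈ 0.1827
Since p ≈ 0.1827 > α = 0.01, fail to reject H0; the data do not provide sufficient evidence against H0.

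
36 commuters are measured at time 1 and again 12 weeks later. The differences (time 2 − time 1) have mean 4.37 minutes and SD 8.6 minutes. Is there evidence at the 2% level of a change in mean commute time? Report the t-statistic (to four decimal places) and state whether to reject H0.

t = 3.0488; reject H0

H0: μ_d = 0; H1: μ_d ≠ 0 (paired t-test on the differences, two-sided).
t = d̄/(s_d/√n) = 4.37/(8.6/√36) = 3.0488
df = n − 1 = 35
Two-sided p-value ≈ 0.0044
Since p ≈ 0.0044 < α = 0.02, reject H0; the evidence is statistically significant.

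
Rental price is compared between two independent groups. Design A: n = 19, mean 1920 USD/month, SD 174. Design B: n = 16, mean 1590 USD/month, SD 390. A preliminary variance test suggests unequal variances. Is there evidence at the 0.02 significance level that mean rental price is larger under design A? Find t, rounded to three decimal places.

3.132

Let group 1 = design A, group 2 = design B. H0: μ_1 = μ_2; H1: μ_1 > μ_2 (Welch's two-sample t-test, right-tailed).
t = (x̄_1 − x̄_2)/√(s_1²/n_1 + s_2²/n_2) = (1920 − 1590)/√(174²/19 + 390²/16) = 3.132
Welch–Satterthwaite df ≈ 19.98
p-value = P(T ≥ 3.132) ≈ 0.0026
Since p ≈ 0.0026 < α = 0.02, reject H0; the data support H1.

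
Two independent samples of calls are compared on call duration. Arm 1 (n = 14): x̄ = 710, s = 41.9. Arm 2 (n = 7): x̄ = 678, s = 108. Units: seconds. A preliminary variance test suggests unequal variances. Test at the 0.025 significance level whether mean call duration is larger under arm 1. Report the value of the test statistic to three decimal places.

Let group 1 = arm 1, group 2 = arm 2. H0: μ_1 = μ_2; H1: μ_1 > μ_2 (Welch's two-sample t-test, right-tailed).
t = (x̄_1 − x̄_2)/√(s_1²/n_1 + s_2²/n_2) = (710 − 678)/√(41.9²/14 + 108²/7) = 0.756
Welch–Satterthwaite df ≈ 6.92
p-value = P(T ≥ 0.756) ≈ 0.2373
Since p ≈ 0.2373 > α = 0.025, fail to reject H0; the data do not provide sufficient evidence against H0.

0.756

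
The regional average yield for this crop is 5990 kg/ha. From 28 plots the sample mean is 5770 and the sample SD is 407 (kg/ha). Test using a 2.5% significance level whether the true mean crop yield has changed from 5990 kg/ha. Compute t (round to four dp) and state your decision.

H0: μ = 5990; H1: μ ≠ 5990 (one-sample t-test, two-sided).
t = (x̄ − μ₀)/(s/√n) = (5770 − 5990)/(407/√28) = -2.8603
df = n − 1 = 27
Two-sided p-value ≈ 0.008
Since p ≈ 0.008 < α = 0.025, reject H0; the data support H1.

t = -2.8603; reject H0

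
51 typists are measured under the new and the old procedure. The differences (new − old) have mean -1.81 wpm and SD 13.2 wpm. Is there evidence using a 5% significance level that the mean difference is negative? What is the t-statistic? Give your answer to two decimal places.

-0.98

H0: μ_d = 0; H1: μ_d < 0 (paired t-test on the differences, left-tailed).
t = d̄/(s_d/√n) = -1.81/(13.2/√51) = -0.98
df = n − 1 = 50
p-value = P(T ≤ -0.98) ≈ 0.1661
Since p ≈ 0.1661 > α = 0.05, fail to reject H0; the evidence is not statistically significant.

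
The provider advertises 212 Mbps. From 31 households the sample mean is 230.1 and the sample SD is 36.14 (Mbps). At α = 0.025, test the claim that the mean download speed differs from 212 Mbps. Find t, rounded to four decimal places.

2.7885

H0: μ = 212; H1: μ ≠ 212 (one-sample t-test, two-sided).
t = (x̄ − μ₀)/(s/√n) = (230.1 − 212)/(36.14/√31) = 2.7885
df = n − 1 = 30
Two-sided p-value ≈ 0.0091
Since p ≈ 0.0091 < α = 0.025, reject H0; the evidence is statistically significant.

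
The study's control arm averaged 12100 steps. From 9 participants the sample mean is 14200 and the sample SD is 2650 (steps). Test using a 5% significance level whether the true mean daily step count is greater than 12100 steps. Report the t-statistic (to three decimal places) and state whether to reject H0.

H0: μ = 12100; H1: μ > 12100 (one-sample t-test, right-tailed).
t = (x̄ − μ₀)/(s/√n) = (14200 − 12100)/(2650/√9) = 2.377
df = n − 1 = 8
p-value = P(T ≥ 2.377) ≈ 0.022
Since p ≈ 0.022 < α = 0.05, reject H0; the evidence is statistically significant.

t = 2.377; reject H0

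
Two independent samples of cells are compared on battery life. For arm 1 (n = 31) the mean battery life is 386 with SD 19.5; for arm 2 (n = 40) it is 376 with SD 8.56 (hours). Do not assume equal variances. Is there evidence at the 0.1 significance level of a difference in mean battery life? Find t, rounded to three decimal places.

Let group 1 = arm 1, group 2 = arm 2. H0: μ_1 = μ_2; H1: μ_1 ≠ μ_2 (Welch's two-sample t-test, two-sided).
t = (x̄_1 − x̄_2)/√(s_1²/n_1 + s_2²/n_2) = (386 − 376)/√(19.5²/31 + 8.56²/40) = 2.663
Welch–Satterthwaite df ≈ 38.96
Two-sided p-value ≈ 0.011
Since p ≈ 0.011 < α = 0.1, reject H0; the data support H1.

2.663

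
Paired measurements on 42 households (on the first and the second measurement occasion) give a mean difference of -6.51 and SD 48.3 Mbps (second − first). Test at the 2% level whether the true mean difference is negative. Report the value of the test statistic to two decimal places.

H0: μ_d = 0; H1: μ_d < 0 (paired t-test on the differences, left-tailed).
t = d̄/(s_d/√n) = -6.51/(48.3/√42) = -0.87
df = n − 1 = 41
p-value = P(T ≤ -0.87) ≈ 0.194
Since p ≈ 0.194 > α = 0.02, fail to reject H0; the evidence is not statistically significant.

-0.87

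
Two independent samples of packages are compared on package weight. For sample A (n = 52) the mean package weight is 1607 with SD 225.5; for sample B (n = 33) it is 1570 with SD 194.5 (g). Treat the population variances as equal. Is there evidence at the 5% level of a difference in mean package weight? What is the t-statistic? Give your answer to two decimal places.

Let group 1 = sample A, group 2 = sample B. H0: μ_1 = μ_2; H1: μ_1 ≠ μ_2 (two-sample pooled-variance t-test, two-sided).
s_p² = [(52−1)·225.5² + (33−1)·194.5²]/(52+33−2) = 45830.5
t = (1607 − 1570)/√[45830.5·(1/52 + 1/33)] = 0.78
df = n₁ + n₂ − 2 = 83
Two-sided p-value ≈ 0.4396
Since p ≈ 0.4396 > α = 0.05, fail to reject H0; the evidence is not statistically significant.

0.78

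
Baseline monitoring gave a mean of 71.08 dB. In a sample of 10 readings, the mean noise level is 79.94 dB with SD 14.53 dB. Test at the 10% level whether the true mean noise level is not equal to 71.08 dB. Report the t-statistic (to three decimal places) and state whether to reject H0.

t = 1.928; reject H0

H0: μ = 71.08; H1: μ ≠ 71.08 (one-sample t-test, two-sided).
t = (x̄ − μ₀)/(s/√n) = (79.94 − 71.08)/(14.53/√10) = 1.928
df = n − 1 = 9
Two-sided p-value ≈ 0.0859
Since p ≈ 0.0859 < α = 0.1, reject H0; the evidence is statistically significant.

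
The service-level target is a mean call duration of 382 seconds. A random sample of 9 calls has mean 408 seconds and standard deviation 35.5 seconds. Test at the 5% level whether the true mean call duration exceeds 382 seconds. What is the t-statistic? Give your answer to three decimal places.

2.197

H0: μ = 382; H1: μ > 382 (one-sample t-test, right-tailed).
t = (x̄ − μ₀)/(s/√n) = (408 − 382)/(35.5/√9) = 2.197
df = n − 1 = 8
p-value = P(T ≥ 2.197) ≈ 0.0296
Since p ≈ 0.0296 < α = 0.05, reject H0; the data support H1.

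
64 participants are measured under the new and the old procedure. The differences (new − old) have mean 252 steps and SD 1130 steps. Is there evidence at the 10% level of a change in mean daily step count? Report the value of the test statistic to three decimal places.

1.784

H0: μ_d = 0; H1: μ_d ≠ 0 (paired t-test on the differences, two-sided).
t = d̄/(s_d/√n) = 252/(1130/√64) = 1.784
df = n − 1 = 63
Two-sided p-value ≈ 0.079
Since p ≈ 0.079 < α = 0.1, reject H0; the evidence is statistically significant.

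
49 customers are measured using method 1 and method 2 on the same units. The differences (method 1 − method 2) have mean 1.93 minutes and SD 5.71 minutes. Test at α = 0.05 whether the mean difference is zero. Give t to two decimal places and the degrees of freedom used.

H0: μ_d = 0; H1: μ_d ≠ 0 (paired t-test on the differences, two-sided).
t = d̄/(s_d/√n) = 1.93/(5.71/√49) = 2.37
df = n − 1 = 48
Two-sided p-value ≈ 0.022
Since p ≈ 0.022 < α = 0.05, reject H0; the evidence is statistically significant.

t = 2.37, df = 48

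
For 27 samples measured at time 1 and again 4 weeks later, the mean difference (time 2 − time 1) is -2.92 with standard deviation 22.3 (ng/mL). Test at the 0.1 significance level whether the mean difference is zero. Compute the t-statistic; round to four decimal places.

H0: μ_d = 0; H1: μ_d ≠ 0 (paired t-test on the differences, two-sided).
t = d̄/(s_d/√n) = -2.92/(22.3/√27) = -0.6804
df = n − 1 = 26
Two-sided p-value ≈ 0.502
Since p ≈ 0.502 > α = 0.1, fail to reject H0; the data do not provide sufficient evidence against H0.

-0.6804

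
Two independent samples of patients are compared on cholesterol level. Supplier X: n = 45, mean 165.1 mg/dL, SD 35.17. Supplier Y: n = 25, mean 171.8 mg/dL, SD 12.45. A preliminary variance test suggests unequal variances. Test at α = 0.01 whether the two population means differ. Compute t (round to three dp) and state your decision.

t = -1.154; fail to reject H0

Let group 1 = supplier X, group 2 = supplier Y. H0: μ_1 = μ_2; H1: μ_1 ≠ μ_2 (Welch's two-sample t-test, two-sided).
t = (x̄_1 − x̄_2)/√(s_1²/n_1 + s_2²/n_2) = (165.1 − 171.8)/√(35.17²/45 + 12.45²/25) = -1.154
Welch–Satterthwaite df ≈ 60.45
Two-sided p-value ≈ 0.253
Since p ≈ 0.253 > α = 0.01, fail to reject H0; the evidence is not statistically significant.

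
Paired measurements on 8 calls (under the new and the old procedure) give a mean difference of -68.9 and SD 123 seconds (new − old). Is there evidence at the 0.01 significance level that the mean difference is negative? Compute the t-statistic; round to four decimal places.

-1.5844

H0: μ_d = 0; H1: μ_d < 0 (paired t-test on the differences, left-tailed).
t = d̄/(s_d/√n) = -68.9/(123/√8) = -1.5844
df = n − 1 = 7
p-value = P(T ≤ -1.5844) ≈ 0.079
Since p ≈ 0.079 > α = 0.01, fail to reject H0; the data do not provide sufficient evidence against H0.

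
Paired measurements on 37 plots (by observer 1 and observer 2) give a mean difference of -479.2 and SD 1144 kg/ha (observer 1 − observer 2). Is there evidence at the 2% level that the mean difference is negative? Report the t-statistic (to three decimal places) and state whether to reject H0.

H0: μ_d = 0; H1: μ_d < 0 (paired t-test on the differences, left-tailed).
t = d̄/(s_d/√n) = -479.2/(1144/√37) = -2.548
df = n − 1 = 36
p-value = P(T ≤ -2.548) ≈ 0.008
Since p ≈ 0.008 < α = 0.02, reject H0; the evidence is statistically significant.

t = -2.548; reject H0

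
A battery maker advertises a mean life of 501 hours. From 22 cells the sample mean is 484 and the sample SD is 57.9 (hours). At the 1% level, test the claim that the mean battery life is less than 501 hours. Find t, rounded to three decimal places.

H0: μ = 501; H1: μ < 501 (one-sample t-test, left-tailed).
t = (x̄ − μ₀)/(s/√n) = (484 − 501)/(57.9/√22) = -1.377
df = n − 1 = 21
p-value = P(T ≤ -1.377) ≈ 0.0915
Since p ≈ 0.0915 > α = 0.01, fail to reject H0; the evidence is not statistically significant.

-1.377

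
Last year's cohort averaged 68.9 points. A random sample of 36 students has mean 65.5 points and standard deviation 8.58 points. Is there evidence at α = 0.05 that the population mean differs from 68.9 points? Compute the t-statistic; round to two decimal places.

H0: μ = 68.9; H1: μ ≠ 68.9 (one-sample t-test, two-sided).
t = (x̄ − μ₀)/(s/√n) = (65.5 − 68.9)/(8.58/√36) = -2.38
df = n − 1 = 35
Two-sided p-value ≈ 0.0230
Since p ≈ 0.0230 < α = 0.05, reject H0; the data support H1.

-2.38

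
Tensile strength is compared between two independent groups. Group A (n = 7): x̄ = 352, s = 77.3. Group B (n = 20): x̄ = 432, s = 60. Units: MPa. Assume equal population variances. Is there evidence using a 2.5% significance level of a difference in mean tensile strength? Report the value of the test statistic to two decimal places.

Let group 1 = group A, group 2 = group B. H0: μ_1 = μ_2; H1: μ_1 ≠ μ_2 (two-sample pooled-variance t-test, two-sided).
s_p² = [(7−1)·77.3² + (20−1)·60²]/(7+20−2) = 4170.07
t = (352 − 432)/√[4170.07·(1/7 + 1/20)] = -2.82
df = n₁ + n₂ − 2 = 25
Two-sided p-value ≈ 0.009
Since p ≈ 0.009 < α = 0.025, reject H0; the data support H1.

-2.82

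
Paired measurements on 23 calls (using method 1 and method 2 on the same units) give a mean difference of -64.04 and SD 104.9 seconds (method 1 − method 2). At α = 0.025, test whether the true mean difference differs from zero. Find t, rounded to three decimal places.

H0: μ_d = 0; H1: μ_d ≠ 0 (paired t-test on the differences, two-sided).
t = d̄/(s_d/√n) = -64.04/(104.9/√23) = -2.928
df = n − 1 = 22
Two-sided p-value ≈ 0.008
Since p ≈ 0.008 < α = 0.025, reject H0; the evidence is statistically significant.

-2.928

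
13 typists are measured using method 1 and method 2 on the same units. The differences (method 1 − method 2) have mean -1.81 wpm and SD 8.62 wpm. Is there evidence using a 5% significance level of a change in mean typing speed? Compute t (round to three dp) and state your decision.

H0: μ_d = 0; H1: μ_d ≠ 0 (paired t-test on the differences, two-sided).
t = d̄/(s_d/√n) = -1.81/(8.62/√13) = -0.757
df = n − 1 = 12
Two-sided p-value ≈ 0.4636
Since p ≈ 0.4636 > α = 0.05, fail to reject H0; the data do not provide sufficient evidence against H0.

t = -0.757; fail to reject H0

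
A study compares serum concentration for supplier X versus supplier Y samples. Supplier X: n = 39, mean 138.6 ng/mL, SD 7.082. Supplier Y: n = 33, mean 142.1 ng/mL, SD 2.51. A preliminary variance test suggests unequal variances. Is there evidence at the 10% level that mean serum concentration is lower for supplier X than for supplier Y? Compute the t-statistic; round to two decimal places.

-2.88

Let group 1 = supplier X, group 2 = supplier Y. H0: μ_1 = μ_2; H1: μ_1 < μ_2 (Welch's two-sample t-test, left-tailed).
t = (x̄_1 − x̄_2)/√(s_1²/n_1 + s_2²/n_2) = (138.6 − 142.1)/√(7.082²/39 + 2.51²/33) = -2.88
Welch–Satterthwaite df ≈ 48.84
p-value = P(T ≤ -2.88) ≈ 0.0029
Since p ≈ 0.0029 < α = 0.1, reject H0; the evidence is statistically significant.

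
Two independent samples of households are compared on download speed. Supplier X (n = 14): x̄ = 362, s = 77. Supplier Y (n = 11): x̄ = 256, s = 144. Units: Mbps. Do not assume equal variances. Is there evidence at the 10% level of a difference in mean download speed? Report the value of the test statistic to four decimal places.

2.2061

Let group 1 = supplier X, group 2 = supplier Y. H0: μ_1 = μ_2; H1: μ_1 ≠ μ_2 (Welch's two-sample t-test, two-sided).
t = (x̄_1 − x̄_2)/√(s_1²/n_1 + s_2²/n_2) = (362 − 256)/√(77²/14 + 144²/11) = 2.2061
Welch–Satterthwaite df ≈ 14.44
Two-sided p-value ≈ 0.044
Since p ≈ 0.044 < α = 0.1, reject H0; the data support H1.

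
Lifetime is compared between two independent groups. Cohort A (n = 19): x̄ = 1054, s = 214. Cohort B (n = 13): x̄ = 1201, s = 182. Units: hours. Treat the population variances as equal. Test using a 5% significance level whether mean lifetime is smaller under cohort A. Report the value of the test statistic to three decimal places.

-2.024

Let group 1 = cohort A, group 2 = cohort B. H0: μ_1 = μ_2; H1: μ_1 < μ_2 (two-sample pooled-variance t-test, left-tailed).
s_p² = [(19−1)·214² + (13−1)·182²]/(19+13−2) = 40727.2
t = (1054 − 1201)/√[40727.2·(1/19 + 1/13)] = -2.024
df = n₁ + n₂ − 2 = 30
p-value = P(T ≤ -2.024) ≈ 0.026
Since p ≈ 0.026 < α = 0.05, reject H0; the data support H1.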